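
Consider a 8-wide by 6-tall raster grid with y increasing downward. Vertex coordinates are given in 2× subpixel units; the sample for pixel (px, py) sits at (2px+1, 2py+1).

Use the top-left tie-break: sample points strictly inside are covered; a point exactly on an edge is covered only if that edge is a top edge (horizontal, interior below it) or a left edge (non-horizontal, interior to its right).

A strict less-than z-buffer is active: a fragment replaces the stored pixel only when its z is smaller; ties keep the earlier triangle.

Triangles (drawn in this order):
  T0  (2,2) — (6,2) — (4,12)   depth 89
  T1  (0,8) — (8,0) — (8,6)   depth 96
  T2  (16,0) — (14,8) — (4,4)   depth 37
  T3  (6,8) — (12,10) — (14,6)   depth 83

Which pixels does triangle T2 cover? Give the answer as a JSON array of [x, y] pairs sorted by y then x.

T0:
  2·area = 40
  edge (2, 2)→(6, 2): d=(4,0) top-left  bias=+0
  edge (6, 2)→(4, 12): d=(-2,10) right/bottom  bias=-1
  edge (4, 12)→(2, 2): d=(-2,-10) top-left  bias=+0
    (1,1)@(3, 3): e=[4,28,8] → █
    (2,1)@(5, 3): e=[4,8,28] → █
    (3,1)@(7, 3): e=[4,-12,48] → ·
    (1,2)@(3, 5): e=[12,24,4] → █
    (3,2)@(7, 5): e=[12,-16,44] → ·
    (1,3)@(3, 7): e=[20,20,0] → █  [on edge]
    (2,3)@(5, 7): e=[20,0,20] → ·  [on edge]
    (1,4)@(3, 9): e=[28,16,-4] → ·
  covered (5 px):
    · · · · · · · ·
    · █ █ · · · · ·
    · █ █ · · · · ·
    · █ · · · · · ·
    · · · · · · · ·
    · · · · · · · ·
T1:
  2·area = 48
  edge (0, 8)→(8, 0): d=(8,-8) top-left  bias=+0
  edge (8, 0)→(8, 6): d=(0,6) right/bottom  bias=-1
  edge (8, 6)→(0, 8): d=(-8,2) right/bottom  bias=-1
    (3,0)@(7, 1): e=[0,6,42] → █  [on edge]
    (4,0)@(9, 1): e=[16,-6,38] → ·
    (2,1)@(5, 3): e=[0,18,30] → █  [on edge]
    (4,1)@(9, 3): e=[32,-6,22] → ·
    (1,2)@(3, 5): e=[0,30,18] → █  [on edge]
    (4,2)@(9, 5): e=[48,-6,6] → ·
    (0,3)@(1, 7): e=[0,42,6] → █  [on edge]
    (2,3)@(5, 7): e=[32,18,-2] → ·
    (3,3)@(7, 7): e=[48,6,-6] → ·
    (0,4)@(1, 9): e=[16,42,-10] → ·
    (1,4)@(3, 9): e=[32,30,-14] → ·
  covered (8 px):
    · · · █ · · · ·
    · · █ █ · · · ·
    · █ █ █ · · · ·
    █ █ · · · · · ·
    · · · · · · · ·
    · · · · · · · ·
T2:
  2·area = 88
  edge (16, 0)→(14, 8): d=(-2,8) right/bottom  bias=-1
  edge (14, 8)→(4, 4): d=(-10,-4) top-left  bias=+0
  edge (4, 4)→(16, 0): d=(12,-4) top-left  bias=+0
    (6,0)@(13, 1): e=[22,66,0] → █  [on edge]
    (7,0)@(15, 1): e=[6,74,8] → █
    (3,1)@(7, 3): e=[66,22,0] → █  [on edge]
    (4,1)@(9, 3): e=[50,30,8] → █
    (5,1)@(11, 3): e=[34,38,16] → █
    (0,2)@(1, 5): e=[110,-22,0] → ·  [on edge]
    (3,2)@(7, 5): e=[62,2,24] → █
    (7,2)@(15, 5): e=[-2,34,56] → ·
    (3,3)@(7, 7): e=[58,-18,48] → ·
    (4,3)@(9, 7): e=[42,-10,56] → ·
    (5,3)@(11, 7): e=[26,-2,64] → ·
    (6,3)@(13, 7): e=[10,6,72] → █
  covered (12 px):
    · · · · · · █ █
    · · · █ █ █ █ █
    · · · █ █ █ █ ·
    · · · · · · █ ·
    · · · · · · · ·
    · · · · · · · ·
T3:
  2·area = 28  (B↔C swapped to make it positive)
  edge (6, 8)→(14, 6): d=(8,-2) top-left  bias=+0
  edge (14, 6)→(12, 10): d=(-2,4) right/bottom  bias=-1
  edge (12, 10)→(6, 8): d=(-6,-2) top-left  bias=+0
    (1,3)@(3, 7): e=[-14,42,0] → ·  [on edge]
    (5,3)@(11, 7): e=[2,10,16] → █
    (6,3)@(13, 7): e=[6,2,20] → █
    (7,3)@(15, 7): e=[10,-6,24] → ·
    (4,4)@(9, 9): e=[14,14,0] → █  [on edge]
    (6,4)@(13, 9): e=[22,-2,8] → ·
    (4,5)@(9, 11): e=[30,10,-12] → ·
    (5,5)@(11, 11): e=[34,2,-8] → ·
    (7,5)@(15, 11): e=[42,-14,0] → ·  [on edge]
  covered (4 px):
    · · · · · · · ·
    · · · · · · · ·
    · · · · · · · ·
    · · · · · █ █ ·
    · · · · █ █ · ·
    · · · · · · · ·

Result: [[6,0],[7,0],[3,1],[4,1],[5,1],[6,1],[7,1],[3,2],[4,2],[5,2],[6,2],[6,3]]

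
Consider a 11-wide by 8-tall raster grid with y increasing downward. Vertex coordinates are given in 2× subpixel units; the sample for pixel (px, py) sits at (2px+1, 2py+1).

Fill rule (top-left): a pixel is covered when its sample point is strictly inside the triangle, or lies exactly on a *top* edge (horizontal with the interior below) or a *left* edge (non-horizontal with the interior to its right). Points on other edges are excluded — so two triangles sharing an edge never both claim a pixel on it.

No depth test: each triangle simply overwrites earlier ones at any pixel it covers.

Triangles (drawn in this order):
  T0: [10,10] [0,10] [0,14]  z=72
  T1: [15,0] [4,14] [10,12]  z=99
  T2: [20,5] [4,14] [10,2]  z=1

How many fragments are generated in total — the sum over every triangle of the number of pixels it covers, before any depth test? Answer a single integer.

T0:
  2·area = 40  (B↔C swapped to make it positive)
  edge (10, 10)→(0, 14): d=(-10,4) right/bottom  bias=-1
  edge (0, 14)→(0, 10): d=(0,-4) top-left  bias=+0
  edge (0, 10)→(10, 10): d=(10,0) top-left  bias=+0
    (0,5)@(1, 11): e=[26,4,10] → #
    (1,5)@(3, 11): e=[18,12,10] → #
    (2,5)@(5, 11): e=[10,20,10] → #
    (3,5)@(7, 11): e=[2,28,10] → #
    (4,5)@(9, 11): e=[-6,36,10] → ·
    (0,6)@(1, 13): e=[6,4,30] → #
    (1,6)@(3, 13): e=[-2,12,30] → ·
    (2,6)@(5, 13): e=[-10,20,30] → ·
    (3,6)@(7, 13): e=[-18,28,30] → ·
    (0,7)@(1, 15): e=[-14,4,50] → ·
  covered (5 px):
    · · · · · · · · · · ·
    · · · · · · · · · · ·
    · · · · · · · · · · ·
    · · · · · · · · · · ·
    · · · · · · · · · · ·
    # # # # · · · · · · ·
    # · · · · · · · · · ·
    · · · · · · · · · · ·
T1:
  2·area = 62  (B↔C swapped to make it positive)
  edge (15, 0)→(10, 12): d=(-5,12) right/bottom  bias=-1
  edge (10, 12)→(4, 14): d=(-6,2) right/bottom  bias=-1
  edge (4, 14)→(15, 0): d=(11,-14) top-left  bias=+0
    (6,1)@(13, 3): e=[9,48,5] → #
    (7,1)@(15, 3): e=[-15,44,33] → ·
    (6,2)@(13, 5): e=[-1,36,27] → ·
    (5,3)@(11, 7): e=[13,28,21] → #
    (6,3)@(13, 7): e=[-11,24,49] → ·
    (4,4)@(9, 9): e=[27,20,15] → #
    (6,4)@(13, 9): e=[-21,12,71] → ·
    (9,4)@(19, 9): e=[-93,0,155] → ·  [on edge]
    (3,5)@(7, 11): e=[41,12,9] → #
    (5,5)@(11, 11): e=[-7,4,65] → ·
    (6,5)@(13, 11): e=[-31,0,93] → ·  [on edge]
    (2,6)@(5, 13): e=[55,4,3] → #
    (3,6)@(7, 13): e=[31,0,31] → ·  [on edge]
    (0,7)@(1, 15): e=[93,0,-31] → ·  [on edge]
  covered (7 px):
    · · · · · · · · · · ·
    · · · · · · # · · · ·
    · · · · · · · · · · ·
    · · · · · # · · · · ·
    · · · · # # · · · · ·
    · · · # # · · · · · ·
    · · # · · · · · · · ·
    · · · · · · · · · · ·
T2:
  2·area = 138
  edge (20, 5)→(4, 14): d=(-16,9) right/bottom  bias=-1
  edge (4, 14)→(10, 2): d=(6,-12) top-left  bias=+0
  edge (10, 2)→(20, 5): d=(10,3) right/bottom  bias=-1
    (5,1)@(11, 3): e=[113,18,7] → #
    (6,1)@(13, 3): e=[95,42,1] → #
    (7,1)@(15, 3): e=[77,66,-5] → ·
    (4,2)@(9, 5): e=[99,6,33] → #
    (7,2)@(15, 5): e=[45,78,15] → #
    (8,2)@(17, 5): e=[27,102,9] → #
    (9,2)@(19, 5): e=[9,126,3] → #
    (10,2)@(21, 5): e=[-9,150,-3] → ·
    (4,3)@(9, 7): e=[67,18,53] → #
    (8,3)@(17, 7): e=[-5,114,29] → ·
    (9,3)@(19, 7): e=[-23,138,23] → ·
    (3,4)@(7, 9): e=[53,6,79] → #
  covered (18 px):
    · · · · · · · · · · ·
    · · · · · # # · · · ·
    · · · · # # # # # # ·
    · · · · # # # # · · ·
    · · · # # # · · · · ·
    · · · # # · · · · · ·
    · · # · · · · · · · ·
    · · · · · · · · · · ·

Result: 30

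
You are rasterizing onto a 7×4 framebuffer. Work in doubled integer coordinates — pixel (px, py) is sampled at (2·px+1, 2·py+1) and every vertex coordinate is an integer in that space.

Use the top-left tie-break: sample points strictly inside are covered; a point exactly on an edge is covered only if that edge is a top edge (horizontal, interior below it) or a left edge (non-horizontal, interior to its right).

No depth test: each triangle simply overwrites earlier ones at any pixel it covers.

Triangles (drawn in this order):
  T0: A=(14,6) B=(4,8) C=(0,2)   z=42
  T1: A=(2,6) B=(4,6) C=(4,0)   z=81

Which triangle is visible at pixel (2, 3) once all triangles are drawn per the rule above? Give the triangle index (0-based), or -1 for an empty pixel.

T0:
  2·area = 68
  edge (14, 6)→(4, 8): d=(-10,2) right/bottom  bias=-1
  edge (4, 8)→(0, 2): d=(-4,-6) top-left  bias=+0
  edge (0, 2)→(14, 6): d=(14,4) right/bottom  bias=-1
    (0,1)@(1, 3): e=[56,2,10] → █
    (1,1)@(3, 3): e=[52,14,2] → █
    (2,1)@(5, 3): e=[48,26,-6] → ·
    (0,2)@(1, 5): e=[36,-6,38] → ·
    (1,2)@(3, 5): e=[32,6,30] → █
    (2,2)@(5, 5): e=[28,18,22] → █
    (3,2)@(7, 5): e=[24,30,14] → █
    (4,2)@(9, 5): e=[20,42,6] → █
    (5,2)@(11, 5): e=[16,54,-2] → ·
    (1,3)@(3, 7): e=[12,-2,58] → ·
    (2,3)@(5, 7): e=[8,10,50] → █
    (4,3)@(9, 7): e=[0,34,34] → ·  [on edge]
  covered (8 px):
    · · · · · · ·
    █ █ · · · · ·
    · █ █ █ █ · ·
    · · █ █ · · ·
T1:
  2·area = 12  (B↔C swapped to make it positive)
  edge (2, 6)→(4, 0): d=(2,-6) top-left  bias=+0
  edge (4, 0)→(4, 6): d=(0,6) right/bottom  bias=-1
  edge (4, 6)→(2, 6): d=(-2,0) right/bottom  bias=-1
    (1,1)@(3, 3): e=[0,6,6] → █  [on edge]
    (2,1)@(5, 3): e=[12,-6,6] → ·
    (1,2)@(3, 5): e=[4,6,2] → █
    (2,2)@(5, 5): e=[16,-6,2] → ·
    (1,3)@(3, 7): e=[8,6,-2] → ·
  covered (2 px):
    · · · · · · ·
    · █ · · · · ·
    · █ · · · · ·
    · · · · · · ·

Z-buffer (winner per pixel, '.' = empty):
  . . . . . . .
  0 1 . . . . .
  . 1 0 0 0 . .
  . . 0 0 . . .

Answer: 0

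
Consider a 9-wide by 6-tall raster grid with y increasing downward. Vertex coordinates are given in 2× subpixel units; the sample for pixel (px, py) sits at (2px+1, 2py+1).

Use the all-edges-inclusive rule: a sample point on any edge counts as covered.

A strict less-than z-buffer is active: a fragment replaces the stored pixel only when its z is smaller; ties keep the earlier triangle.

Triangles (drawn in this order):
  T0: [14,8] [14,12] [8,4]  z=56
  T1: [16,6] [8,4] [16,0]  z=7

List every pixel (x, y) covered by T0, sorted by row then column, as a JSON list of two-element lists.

T0:
  2·area = 24
  edge (14, 8)→(14, 12): d=(0,4) inclusive
  edge (14, 12)→(8, 4): d=(-6,-8) inclusive
  edge (8, 4)→(14, 8): d=(6,4) inclusive
    (4,2)@(9, 5): e=[20,2,2] → █
    (5,2)@(11, 5): e=[12,18,-6] → ·
    (4,3)@(9, 7): e=[20,-10,14] → ·
    (5,3)@(11, 7): e=[12,6,6] → █
    (6,3)@(13, 7): e=[4,22,-2] → ·
    (5,4)@(11, 9): e=[12,-6,18] → ·
    (6,4)@(13, 9): e=[4,10,10] → █
    (7,4)@(15, 9): e=[-4,26,2] → ·
    (6,5)@(13, 11): e=[4,-2,22] → ·
  covered (3 px):
    · · · · · · · · ·
    · · · · · · · · ·
    · · · · █ · · · ·
    · · · · · █ · · ·
    · · · · · · █ · ·
    · · · · · · · · ·
T1:
  2·area = 48
  edge (16, 6)→(8, 4): d=(-8,-2) inclusive
  edge (8, 4)→(16, 0): d=(8,-4) inclusive
  edge (16, 0)→(16, 6): d=(0,6) inclusive
    (7,0)@(15, 1): e=[38,4,6] → █
    (8,0)@(17, 1): e=[42,12,-6] → ·
    (5,1)@(11, 3): e=[14,4,30] → █
    (6,1)@(13, 3): e=[18,12,18] → █
    (8,1)@(17, 3): e=[26,28,-6] → ·
    (5,2)@(11, 5): e=[-2,20,30] → ·
    (6,2)@(13, 5): e=[2,28,18] → █
    (8,2)@(17, 5): e=[10,44,-6] → ·
    (6,3)@(13, 7): e=[-14,44,18] → ·
    (7,3)@(15, 7): e=[-10,52,6] → ·
  covered (6 px):
    · · · · · · · █ ·
    · · · · · █ █ █ ·
    · · · · · · █ █ ·
    · · · · · · · · ·
    · · · · · · · · ·
    · · · · · · · · ·

Result: [[4,2],[5,3],[6,4]]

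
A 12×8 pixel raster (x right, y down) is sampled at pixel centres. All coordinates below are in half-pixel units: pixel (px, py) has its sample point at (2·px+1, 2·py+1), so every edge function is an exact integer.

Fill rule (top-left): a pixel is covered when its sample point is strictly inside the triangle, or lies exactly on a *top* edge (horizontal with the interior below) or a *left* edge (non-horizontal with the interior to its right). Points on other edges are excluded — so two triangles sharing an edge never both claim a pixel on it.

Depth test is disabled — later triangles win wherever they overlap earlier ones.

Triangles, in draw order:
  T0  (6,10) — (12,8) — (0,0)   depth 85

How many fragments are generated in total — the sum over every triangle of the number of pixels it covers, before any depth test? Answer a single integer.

T0:
  2·area = 72  (B↔C swapped to make it positive)
  edge (6, 10)→(0, 0): d=(-6,-10) top-left  bias=+0
  edge (0, 0)→(12, 8): d=(12,8) right/bottom  bias=-1
  edge (12, 8)→(6, 10): d=(-6,2) right/bottom  bias=-1
    (0,0)@(1, 1): e=[4,4,64] → █
    (1,0)@(3, 1): e=[24,-12,60] → ·
    (0,1)@(1, 3): e=[-8,28,52] → ·
    (1,1)@(3, 3): e=[12,12,48] → █
    (2,1)@(5, 3): e=[32,-4,44] → ·
    (1,2)@(3, 5): e=[0,36,36] → █  [on edge]
    (2,2)@(5, 5): e=[20,20,32] → █
    (3,2)@(7, 5): e=[40,4,28] → █
    (4,2)@(9, 5): e=[60,-12,24] → ·
    (10,2)@(21, 5): e=[180,-108,0] → ·  [on edge]
    (1,3)@(3, 7): e=[-12,60,24] → ·
    (2,3)@(5, 7): e=[8,44,20] → █
    (7,3)@(15, 7): e=[108,-36,0] → ·  [on edge]
    (4,4)@(9, 9): e=[36,36,0] → ·  [on edge]
    (1,5)@(3, 11): e=[-36,108,0] → ·  [on edge]
    (4,7)@(9, 15): e=[0,108,-36] → ·  [on edge]
  covered (9 px):
    █ · · · · · · · · · · ·
    · █ · · · · · · · · · ·
    · █ █ █ · · · · · · · ·
    · · █ █ █ · · · · · · ·
    · · · █ · · · · · · · ·
    · · · · · · · · · · · ·
    · · · · · · · · · · · ·
    · · · · · · · · · · · ·

Answer: 9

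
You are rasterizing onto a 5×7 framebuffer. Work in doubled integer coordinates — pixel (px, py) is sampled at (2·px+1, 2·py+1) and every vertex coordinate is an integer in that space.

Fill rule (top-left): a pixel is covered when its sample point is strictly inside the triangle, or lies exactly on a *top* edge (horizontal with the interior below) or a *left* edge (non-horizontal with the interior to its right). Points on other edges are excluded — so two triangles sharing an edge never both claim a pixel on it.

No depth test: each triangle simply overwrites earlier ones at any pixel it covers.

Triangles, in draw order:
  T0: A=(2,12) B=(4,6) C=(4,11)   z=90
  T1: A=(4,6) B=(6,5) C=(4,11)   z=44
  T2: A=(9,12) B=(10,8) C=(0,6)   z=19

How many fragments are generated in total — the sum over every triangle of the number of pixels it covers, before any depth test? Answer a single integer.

T0:
  2·area = 10
  edge (2, 12)→(4, 6): d=(2,-6) top-left  bias=+0
  edge (4, 6)→(4, 11): d=(0,5) right/bottom  bias=-1
  edge (4, 11)→(2, 12): d=(-2,1) right/bottom  bias=-1
    (2,1)@(5, 3): e=[0,-5,15] → .  [on edge]
    (1,4)@(3, 9): e=[0,5,5] → X  [on edge]
    (2,4)@(5, 9): e=[12,-5,3] → .
    (1,5)@(3, 11): e=[4,5,1] → X
    (2,5)@(5, 11): e=[16,-5,-1] → .
    (1,6)@(3, 13): e=[8,5,-3] → .
  covered (2 px):
    . . . . .
    . . . . .
    . . . . .
    . . . . .
    . X . . .
    . X . . .
    . . . . .
T1:
  2·area = 10
  edge (4, 6)→(6, 5): d=(2,-1) top-left  bias=+0
  edge (6, 5)→(4, 11): d=(-2,6) right/bottom  bias=-1
  edge (4, 11)→(4, 6): d=(0,-5) top-left  bias=+0
    (2,3)@(5, 7): e=[3,2,5] → X
    (3,3)@(7, 7): e=[5,-10,15] → .
    (2,4)@(5, 9): e=[7,-2,5] → .
  covered (1 px):
    . . . . .
    . . . . .
    . . . . .
    . . X . .
    . . . . .
    . . . . .
    . . . . .
T2:
  2·area = 42  (B↔C swapped to make it positive)
  edge (9, 12)→(0, 6): d=(-9,-6) top-left  bias=+0
  edge (0, 6)→(10, 8): d=(10,2) right/bottom  bias=-1
  edge (10, 8)→(9, 12): d=(-1,4) right/bottom  bias=-1
    (1,3)@(3, 7): e=[9,4,29] → X
    (2,3)@(5, 7): e=[21,0,21] → .  [on edge]
    (1,4)@(3, 9): e=[-9,24,27] → .
    (2,4)@(5, 9): e=[3,20,19] → X
    (3,4)@(7, 9): e=[15,16,11] → X
    (4,4)@(9, 9): e=[27,12,3] → X
    (2,5)@(5, 11): e=[-15,40,17] → .
    (3,5)@(7, 11): e=[-3,36,9] → .
    (4,5)@(9, 11): e=[9,32,1] → X
    (4,6)@(9, 13): e=[-9,52,-1] → .
  covered (5 px):
    . . . . .
    . . . . .
    . . . . .
    . X . . .
    . . X X X
    . . . . X
    . . . . .

Final: 8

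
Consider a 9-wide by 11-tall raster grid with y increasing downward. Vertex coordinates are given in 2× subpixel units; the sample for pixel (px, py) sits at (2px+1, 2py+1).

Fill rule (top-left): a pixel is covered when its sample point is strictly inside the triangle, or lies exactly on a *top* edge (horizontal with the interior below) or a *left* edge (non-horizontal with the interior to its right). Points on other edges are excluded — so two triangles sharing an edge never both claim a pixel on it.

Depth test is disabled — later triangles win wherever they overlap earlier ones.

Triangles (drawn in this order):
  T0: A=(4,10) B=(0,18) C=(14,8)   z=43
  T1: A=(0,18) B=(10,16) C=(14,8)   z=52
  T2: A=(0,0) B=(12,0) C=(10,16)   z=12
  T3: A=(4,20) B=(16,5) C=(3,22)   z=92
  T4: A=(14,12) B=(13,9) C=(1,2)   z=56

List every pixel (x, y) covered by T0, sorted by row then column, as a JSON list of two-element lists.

T0:
  2·area = 72  (B↔C swapped to make it positive)
  edge (4, 10)→(14, 8): d=(10,-2) top-left  bias=+0
  edge (14, 8)→(0, 18): d=(-14,10) right/bottom  bias=-1
  edge (0, 18)→(4, 10): d=(4,-8) top-left  bias=+0
    (4,4)@(9, 9): e=[0,36,36] → X  [on edge]
    (5,4)@(11, 9): e=[4,16,52] → X
    (6,4)@(13, 9): e=[8,-4,68] → .
    (2,5)@(5, 11): e=[12,48,12] → X
    (3,5)@(7, 11): e=[16,28,28] → X
    (5,5)@(11, 11): e=[24,-12,60] → .
    (1,6)@(3, 13): e=[28,40,4] → X
    (3,6)@(7, 13): e=[36,0,36] → .  [on edge]
    (4,6)@(9, 13): e=[40,-20,52] → .
    (1,7)@(3, 15): e=[48,12,12] → X
    (2,7)@(5, 15): e=[52,-8,28] → .
    (0,8)@(1, 17): e=[64,4,4] → X
  covered (9 px):
    . . . . . . . . .
    . . . . . . . . .
    . . . . . . . . .
    . . . . . . . . .
    . . . . X X . . .
    . . X X X . . . .
    . X X . . . . . .
    . X . . . . . . .
    X . . . . . . . .
    . . . . . . . . .
    . . . . . . . . .
T1:
  2·area = 72  (B↔C swapped to make it positive)
  edge (0, 18)→(14, 8): d=(14,-10) top-left  bias=+0
  edge (14, 8)→(10, 16): d=(-4,8) right/bottom  bias=-1
  edge (10, 16)→(0, 18): d=(-10,2) right/bottom  bias=-1
    (6,4)@(13, 9): e=[4,4,64] → X
    (7,4)@(15, 9): e=[24,-12,60] → .
    (5,5)@(11, 11): e=[12,12,48] → X
    (6,5)@(13, 11): e=[32,-4,44] → .
    (3,6)@(7, 13): e=[0,36,36] → X  [on edge]
    (4,6)@(9, 13): e=[20,20,32] → X
    (6,6)@(13, 13): e=[60,-12,24] → .
    (2,7)@(5, 15): e=[8,44,20] → X
    (5,7)@(11, 15): e=[68,-4,8] → .
    (7,7)@(15, 15): e=[108,-36,0] → .  [on edge]
    (1,8)@(3, 17): e=[16,52,4] → X
    (2,8)@(5, 17): e=[36,36,0] → .  [on edge]
  covered (9 px):
    . . . . . . . . .
    . . . . . . . . .
    . . . . . . . . .
    . . . . . . . . .
    . . . . . . X . .
    . . . . . X . . .
    . . . X X X . . .
    . . X X X . . . .
    . X . . . . . . .
    . . . . . . . . .
    . . . . . . . . .
T2:
  2·area = 192
  edge (0, 0)→(12, 0): d=(12,0) top-left  bias=+0
  edge (12, 0)→(10, 16): d=(-2,16) right/bottom  bias=-1
  edge (10, 16)→(0, 0): d=(-10,-16) top-left  bias=+0
    (0,0)@(1, 1): e=[12,174,6] → X
    (1,0)@(3, 1): e=[12,142,38] → X
    (2,0)@(5, 1): e=[12,110,70] → X
    (3,0)@(7, 1): e=[12,78,102] → X
    (4,0)@(9, 1): e=[12,46,134] → X
    (5,0)@(11, 1): e=[12,14,166] → X
    (6,0)@(13, 1): e=[12,-18,198] → .
    (0,1)@(1, 3): e=[36,170,-14] → .
    (1,1)@(3, 3): e=[36,138,18] → X
    (6,1)@(13, 3): e=[36,-22,178] → .
    (1,2)@(3, 5): e=[60,134,-2] → .
    (2,2)@(5, 5): e=[60,102,30] → X
  covered (24 px):
    X X X X X X . . .
    . X X X X X . . .
    . . X X X X . . .
    . . X X X X . . .
    . . . X X . . . .
    . . . X X . . . .
    . . . . X . . . .
    . . . . . . . . .
    . . . . . . . . .
    . . . . . . . . .
    . . . . . . . . .
T3:
  2·area = 9
  edge (4, 20)→(16, 5): d=(12,-15) top-left  bias=+0
  edge (16, 5)→(3, 22): d=(-13,17) right/bottom  bias=-1
  edge (3, 22)→(4, 20): d=(1,-2) top-left  bias=+0
    (2,9)@(5, 19): e=[3,5,1] → X
    (3,9)@(7, 19): e=[33,-29,5] → .
    (2,10)@(5, 21): e=[27,-21,3] → .
  covered (1 px):
    . . . . . . . . .
    . . . . . . . . .
    . . . . . . . . .
    . . . . . . . . .
    . . . . . . . . .
    . . . . . . . . .
    . . . . . . . . .
    . . . . . . . . .
    . . . . . . . . .
    . . X . . . . . .
    . . . . . . . . .
T4:
  2·area = 29  (B↔C swapped to make it positive)
  edge (14, 12)→(1, 2): d=(-13,-10) top-left  bias=+0
  edge (1, 2)→(13, 9): d=(12,7) right/bottom  bias=-1
  edge (13, 9)→(14, 12): d=(1,3) right/bottom  bias=-1
    (5,1)@(11, 3): e=[87,-58,0] → .  [on edge]
    (2,2)@(5, 5): e=[1,8,20] → X
    (3,2)@(7, 5): e=[21,-6,14] → .
    (2,3)@(5, 7): e=[-25,32,22] → .
    (4,3)@(9, 7): e=[15,4,10] → X
    (5,3)@(11, 7): e=[35,-10,4] → .
    (4,4)@(9, 9): e=[-11,28,12] → .
    (5,4)@(11, 9): e=[9,14,6] → X
    (6,4)@(13, 9): e=[29,0,0] → .  [on edge]
    (5,5)@(11, 11): e=[-17,38,8] → .
    (6,5)@(13, 11): e=[3,24,2] → X
    (7,5)@(15, 11): e=[23,10,-4] → .
    (7,7)@(15, 15): e=[-29,58,0] → .  [on edge]
    (8,10)@(17, 21): e=[-87,116,0] → .  [on edge]
  covered (4 px):
    . . . . . . . . .
    . . . . . . . . .
    . . X . . . . . .
    . . . . X . . . .
    . . . . . X . . .
    . . . . . . X . .
    . . . . . . . . .
    . . . . . . . . .
    . . . . . . . . .
    . . . . . . . . .
    . . . . . . . . .

Answer: [[4,4],[5,4],[2,5],[3,5],[4,5],[1,6],[2,6],[1,7],[0,8]]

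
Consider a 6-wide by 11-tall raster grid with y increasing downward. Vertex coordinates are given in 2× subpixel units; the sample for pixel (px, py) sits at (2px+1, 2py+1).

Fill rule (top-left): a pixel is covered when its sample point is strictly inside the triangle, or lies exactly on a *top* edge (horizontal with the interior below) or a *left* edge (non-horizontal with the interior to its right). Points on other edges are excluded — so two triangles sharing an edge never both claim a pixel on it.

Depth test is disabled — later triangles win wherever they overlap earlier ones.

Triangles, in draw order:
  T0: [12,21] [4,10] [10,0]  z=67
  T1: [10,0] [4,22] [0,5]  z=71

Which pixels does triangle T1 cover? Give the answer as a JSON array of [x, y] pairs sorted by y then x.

T0:
  2·area = 146
  edge (12, 21)→(4, 10): d=(-8,-11) top-left  bias=+0
  edge (4, 10)→(10, 0): d=(6,-10) top-left  bias=+0
  edge (10, 0)→(12, 21): d=(2,21) right/bottom  bias=-1
    (4,1)@(9, 3): e=[111,8,27] → █
    (5,1)@(11, 3): e=[133,28,-15] → ·
    (3,2)@(7, 5): e=[73,0,73] → █  [on edge]
    (5,2)@(11, 5): e=[117,40,-11] → ·
    (3,3)@(7, 7): e=[57,12,77] → █
    (5,3)@(11, 7): e=[101,52,-7] → ·
    (2,4)@(5, 9): e=[19,4,123] → █
    (5,4)@(11, 9): e=[85,64,-3] → ·
    (2,5)@(5, 11): e=[3,16,127] → █
    (5,5)@(11, 11): e=[69,76,1] → █
    (2,6)@(5, 13): e=[-13,28,131] → ·
    (3,6)@(7, 13): e=[9,48,89] → █
    (0,7)@(1, 15): e=[-73,0,219] → ·  [on edge]
  covered (19 px):
    · · · · · ·
    · · · · █ ·
    · · · █ █ ·
    · · · █ █ ·
    · · █ █ █ ·
    · · █ █ █ █
    · · · █ █ █
    · · · · █ █
    · · · · · █
    · · · · · █
    · · · · · ·
T1:
  2·area = 190
  edge (10, 0)→(4, 22): d=(-6,22) right/bottom  bias=-1
  edge (4, 22)→(0, 5): d=(-4,-17) top-left  bias=+0
  edge (0, 5)→(10, 0): d=(10,-5) top-left  bias=+0
    (4,0)@(9, 1): e=[16,169,5] → █
    (5,0)@(11, 1): e=[-28,203,15] → ·
    (2,1)@(5, 3): e=[92,93,5] → █
    (3,1)@(7, 3): e=[48,127,15] → █
    (5,1)@(11, 3): e=[-40,195,35] → ·
    (0,2)@(1, 5): e=[168,17,5] → █
    (1,2)@(3, 5): e=[124,51,15] → █
    (4,2)@(9, 5): e=[-8,153,45] → ·
    (0,3)@(1, 7): e=[156,9,25] → █
    (4,3)@(9, 7): e=[-20,145,65] → ·
    (0,4)@(1, 9): e=[144,1,45] → █
    (4,4)@(9, 9): e=[-32,137,85] → ·
    (3,5)@(7, 11): e=[0,95,95] → ·  [on edge]
  covered (24 px):
    · · · · █ ·
    · · █ █ █ ·
    █ █ █ █ · ·
    █ █ █ █ · ·
    █ █ █ █ · ·
    · █ █ · · ·
    · █ █ · · ·
    · █ █ · · ·
    · █ █ · · ·
    · · · · · ·
    · · · · · ·

Answer: [[4,0],[2,1],[3,1],[4,1],[0,2],[1,2],[2,2],[3,2],[0,3],[1,3],[2,3],[3,3],[0,4],[1,4],[2,4],[3,4],[1,5],[2,5],[1,6],[2,6],[1,7],[2,7],[1,8],[2,8]]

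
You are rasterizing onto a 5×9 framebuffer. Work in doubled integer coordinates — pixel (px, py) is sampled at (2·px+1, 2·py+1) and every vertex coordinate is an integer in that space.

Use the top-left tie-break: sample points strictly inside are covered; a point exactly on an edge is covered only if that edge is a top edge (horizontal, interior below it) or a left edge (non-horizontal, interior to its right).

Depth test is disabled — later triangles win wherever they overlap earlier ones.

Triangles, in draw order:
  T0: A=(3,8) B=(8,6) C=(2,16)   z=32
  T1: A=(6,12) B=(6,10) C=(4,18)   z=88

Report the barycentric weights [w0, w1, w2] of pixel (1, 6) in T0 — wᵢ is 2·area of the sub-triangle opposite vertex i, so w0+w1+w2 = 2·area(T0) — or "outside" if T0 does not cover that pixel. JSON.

T0:
  2·area = 38
  edge (3, 8)→(8, 6): d=(5,-2) top-left  bias=+0
  edge (8, 6)→(2, 16): d=(-6,10) right/bottom  bias=-1
  edge (2, 16)→(3, 8): d=(1,-8) top-left  bias=+0
    (3,3)@(7, 7): e=[3,4,31] → █
    (4,3)@(9, 7): e=[7,-16,47] → ·
    (1,4)@(3, 9): e=[5,32,1] → █
    (2,4)@(5, 9): e=[9,12,17] → █
    (3,4)@(7, 9): e=[13,-8,33] → ·
    (1,5)@(3, 11): e=[15,20,3] → █
    (2,5)@(5, 11): e=[19,0,19] → ·  [on edge]
    (1,6)@(3, 13): e=[25,8,5] → █
    (2,6)@(5, 13): e=[29,-12,21] → ·
    (1,7)@(3, 15): e=[35,-4,7] → ·
  covered (5 px):
    · · · · ·
    · · · · ·
    · · · · ·
    · · · █ ·
    · █ █ · ·
    · █ · · ·
    · █ · · ·
    · · · · ·
    · · · · ·
T1:
  2·area = 4  (B↔C swapped to make it positive)
  edge (6, 12)→(4, 18): d=(-2,6) right/bottom  bias=-1
  edge (4, 18)→(6, 10): d=(2,-8) top-left  bias=+0
  edge (6, 10)→(6, 12): d=(0,2) right/bottom  bias=-1
    (4,1)@(9, 3): e=[0,10,-6] → ·  [on edge]
    (3,4)@(7, 9): e=[0,6,-2] → ·  [on edge]
    (2,7)@(5, 15): e=[0,2,2] → ·  [on edge]
  covered (0 px):
    · · · · ·
    · · · · ·
    · · · · ·
    · · · · ·
    · · · · ·
    · · · · ·
    · · · · ·
    · · · · ·
    · · · · ·

Final: [8,5,25]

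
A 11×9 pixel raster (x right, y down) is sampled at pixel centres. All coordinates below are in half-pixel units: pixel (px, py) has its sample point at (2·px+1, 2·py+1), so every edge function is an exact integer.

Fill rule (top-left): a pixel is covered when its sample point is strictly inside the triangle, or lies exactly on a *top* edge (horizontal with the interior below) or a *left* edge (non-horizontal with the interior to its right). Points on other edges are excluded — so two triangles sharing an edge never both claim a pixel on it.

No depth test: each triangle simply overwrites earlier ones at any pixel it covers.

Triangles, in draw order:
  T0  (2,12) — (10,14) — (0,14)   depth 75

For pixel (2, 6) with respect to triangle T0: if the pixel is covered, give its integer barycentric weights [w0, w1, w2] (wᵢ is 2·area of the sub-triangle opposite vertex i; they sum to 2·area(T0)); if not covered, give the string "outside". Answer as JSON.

T0:
  2·area = 20
  edge (2, 12)→(10, 14): d=(8,2) right/bottom  bias=-1
  edge (10, 14)→(0, 14): d=(-10,0) right/bottom  bias=-1
  edge (0, 14)→(2, 12): d=(2,-2) top-left  bias=+0
    (6,0)@(13, 1): e=[-110,130,0] → ·  [on edge]
    (5,1)@(11, 3): e=[-90,110,0] → ·  [on edge]
    (4,2)@(9, 5): e=[-70,90,0] → ·  [on edge]
    (3,3)@(7, 7): e=[-50,70,0] → ·  [on edge]
    (2,4)@(5, 9): e=[-30,50,0] → ·  [on edge]
    (1,5)@(3, 11): e=[-10,30,0] → ·  [on edge]
    (0,6)@(1, 13): e=[10,10,0] → #  [on edge]
    (1,6)@(3, 13): e=[6,10,4] → #
    (2,6)@(5, 13): e=[2,10,8] → #
    (3,6)@(7, 13): e=[-2,10,12] → ·
    (0,7)@(1, 15): e=[26,-10,4] → ·
    (1,7)@(3, 15): e=[22,-10,8] → ·
  covered (3 px):
    · · · · · · · · · · ·
    · · · · · · · · · · ·
    · · · · · · · · · · ·
    · · · · · · · · · · ·
    · · · · · · · · · · ·
    · · · · · · · · · · ·
    # # # · · · · · · · ·
    · · · · · · · · · · ·
    · · · · · · · · · · ·

Answer: [10,8,2]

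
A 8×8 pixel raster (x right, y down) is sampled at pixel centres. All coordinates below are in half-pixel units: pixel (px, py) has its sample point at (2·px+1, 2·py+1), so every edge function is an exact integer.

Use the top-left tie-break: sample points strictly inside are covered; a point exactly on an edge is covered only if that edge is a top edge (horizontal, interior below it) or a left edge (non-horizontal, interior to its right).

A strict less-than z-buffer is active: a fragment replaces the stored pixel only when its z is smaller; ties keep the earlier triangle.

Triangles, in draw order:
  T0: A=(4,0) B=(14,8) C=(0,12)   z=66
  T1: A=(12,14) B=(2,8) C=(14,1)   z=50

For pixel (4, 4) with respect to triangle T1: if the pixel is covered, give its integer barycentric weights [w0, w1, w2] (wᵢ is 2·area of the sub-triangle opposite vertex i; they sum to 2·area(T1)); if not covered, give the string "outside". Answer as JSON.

T0:
  2·area = 152
  edge (4, 0)→(14, 8): d=(10,8) right/bottom  bias=-1
  edge (14, 8)→(0, 12): d=(-14,4) right/bottom  bias=-1
  edge (0, 12)→(4, 0): d=(4,-12) top-left  bias=+0
    (2,0)@(5, 1): e=[2,134,16] → X
    (3,0)@(7, 1): e=[-14,126,40] → .
    (1,1)@(3, 3): e=[38,114,0] → X  [on edge]
    (3,1)@(7, 3): e=[6,98,48] → X
    (4,1)@(9, 3): e=[-10,90,72] → .
    (1,2)@(3, 5): e=[58,86,8] → X
    (4,2)@(9, 5): e=[10,62,80] → X
    (5,2)@(11, 5): e=[-6,54,104] → .
    (1,3)@(3, 7): e=[78,58,16] → X
    (5,3)@(11, 7): e=[14,26,112] → X
    (6,3)@(13, 7): e=[-2,18,136] → .
    (0,4)@(1, 9): e=[114,38,0] → X  [on edge]
  covered (20 px):
    . . X . . . . .
    . X X X . . . .
    . X X X X . . .
    . X X X X X . .
    X X X X X . . .
    X X . . . . . .
    . . . . . . . .
    . . . . . . . .
T1:
  2·area = 142
  edge (12, 14)→(2, 8): d=(-10,-6) top-left  bias=+0
  edge (2, 8)→(14, 1): d=(12,-7) top-left  bias=+0
  edge (14, 1)→(12, 14): d=(-2,13) right/bottom  bias=-1
    (5,1)@(11, 3): e=[104,3,35] → X
    (6,1)@(13, 3): e=[116,17,9] → X
    (7,1)@(15, 3): e=[128,31,-17] → .
    (4,2)@(9, 5): e=[72,13,57] → X
    (7,2)@(15, 5): e=[108,55,-21] → .
    (2,3)@(5, 7): e=[28,9,105] → X
    (3,3)@(7, 7): e=[40,23,79] → X
    (7,3)@(15, 7): e=[88,79,-25] → .
    (2,4)@(5, 9): e=[8,33,101] → X
    (6,4)@(13, 9): e=[56,89,-3] → .
    (2,5)@(5, 11): e=[-12,57,97] → .
    (3,5)@(7, 11): e=[0,71,71] → X  [on edge]
  covered (18 px):
    . . . . . . . .
    . . . . . X X .
    . . . . X X X .
    . . X X X X X .
    . . X X X X . .
    . . . X X X . .
    . . . . . X . .
    . . . . . . . .

Final: [61,49,32]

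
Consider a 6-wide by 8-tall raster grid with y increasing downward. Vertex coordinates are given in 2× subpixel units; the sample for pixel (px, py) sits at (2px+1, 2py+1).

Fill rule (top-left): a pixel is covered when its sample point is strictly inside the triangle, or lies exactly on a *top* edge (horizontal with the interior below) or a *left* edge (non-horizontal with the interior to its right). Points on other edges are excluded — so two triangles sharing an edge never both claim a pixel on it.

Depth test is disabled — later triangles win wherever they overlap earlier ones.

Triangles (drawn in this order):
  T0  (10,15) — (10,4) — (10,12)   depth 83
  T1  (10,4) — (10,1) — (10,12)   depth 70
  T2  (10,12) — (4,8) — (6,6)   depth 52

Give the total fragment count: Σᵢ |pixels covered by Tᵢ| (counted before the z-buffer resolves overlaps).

T0:
  degenerate (2·area = 0) — covers nothing
T1:
  degenerate (2·area = 0) — covers nothing
T2:
  2·area = 20
  edge (10, 12)→(4, 8): d=(-6,-4) top-left  bias=+0
  edge (4, 8)→(6, 6): d=(2,-2) top-left  bias=+0
  edge (6, 6)→(10, 12): d=(4,6) right/bottom  bias=-1
    (5,0)@(11, 1): e=[70,0,-50] → ·  [on edge]
    (4,1)@(9, 3): e=[50,0,-30] → ·  [on edge]
    (3,2)@(7, 5): e=[30,0,-10] → ·  [on edge]
    (2,3)@(5, 7): e=[10,0,10] → #  [on edge]
    (3,3)@(7, 7): e=[18,4,-2] → ·
    (1,4)@(3, 9): e=[-10,0,30] → ·  [on edge]
    (2,4)@(5, 9): e=[-2,4,18] → ·
    (3,4)@(7, 9): e=[6,8,6] → #
    (4,4)@(9, 9): e=[14,12,-6] → ·
    (0,5)@(1, 11): e=[-30,0,50] → ·  [on edge]
    (3,5)@(7, 11): e=[-6,12,14] → ·
    (4,5)@(9, 11): e=[2,16,2] → #
  covered (3 px):
    · · · · · ·
    · · · · · ·
    · · · · · ·
    · · # · · ·
    · · · # · ·
    · · · · # ·
    · · · · · ·
    · · · · · ·

Answer: 3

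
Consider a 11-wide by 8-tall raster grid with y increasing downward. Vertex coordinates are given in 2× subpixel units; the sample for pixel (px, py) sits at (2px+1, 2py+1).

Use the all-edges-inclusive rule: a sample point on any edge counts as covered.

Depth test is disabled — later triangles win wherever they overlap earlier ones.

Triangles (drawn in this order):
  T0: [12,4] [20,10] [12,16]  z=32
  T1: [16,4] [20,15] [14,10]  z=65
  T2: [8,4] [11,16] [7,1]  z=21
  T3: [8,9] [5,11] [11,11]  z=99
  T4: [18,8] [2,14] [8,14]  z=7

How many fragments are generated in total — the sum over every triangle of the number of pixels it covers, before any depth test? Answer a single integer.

T0:
  2·area = 96
  edge (12, 4)→(20, 10): d=(8,6) inclusive
  edge (20, 10)→(12, 16): d=(-8,6) inclusive
  edge (12, 16)→(12, 4): d=(0,-12) inclusive
    (6,2)@(13, 5): e=[2,82,12] → █
    (7,2)@(15, 5): e=[-10,70,36] → ·
    (6,3)@(13, 7): e=[18,66,12] → █
    (7,3)@(15, 7): e=[6,54,36] → █
    (8,3)@(17, 7): e=[-6,42,60] → ·
    (6,4)@(13, 9): e=[34,50,12] → █
    (8,4)@(17, 9): e=[10,26,60] → █
    (9,4)@(19, 9): e=[-2,14,84] → ·
    (6,5)@(13, 11): e=[50,34,12] → █
    (9,5)@(19, 11): e=[14,-2,84] → ·
    (6,6)@(13, 13): e=[66,18,12] → █
    (8,6)@(17, 13): e=[42,-6,60] → ·
  covered (12 px):
    · · · · · · · · · · ·
    · · · · · · · · · · ·
    · · · · · · █ · · · ·
    · · · · · · █ █ · · ·
    · · · · · · █ █ █ · ·
    · · · · · · █ █ █ · ·
    · · · · · · █ █ · · ·
    · · · · · · █ · · · ·
T1:
  2·area = 46
  edge (16, 4)→(20, 15): d=(4,11) inclusive
  edge (20, 15)→(14, 10): d=(-6,-5) inclusive
  edge (14, 10)→(16, 4): d=(2,-6) inclusive
    (8,0)@(17, 1): e=[-23,69,0] → ·  [on edge]
    (7,3)@(15, 7): e=[23,23,0] → █  [on edge]
    (8,3)@(17, 7): e=[1,33,12] → █
    (9,3)@(19, 7): e=[-21,43,24] → ·
    (7,4)@(15, 9): e=[31,11,4] → █
    (9,4)@(19, 9): e=[-13,31,28] → ·
    (7,5)@(15, 11): e=[39,-1,8] → ·
    (8,5)@(17, 11): e=[17,9,20] → █
    (9,5)@(19, 11): e=[-5,19,32] → ·
    (6,6)@(13, 13): e=[69,-23,0] → ·  [on edge]
    (8,6)@(17, 13): e=[25,-3,24] → ·
    (9,6)@(19, 13): e=[3,7,36] → █
  covered (6 px):
    · · · · · · · · · · ·
    · · · · · · · · · · ·
    · · · · · · · · · · ·
    · · · · · · · █ █ · ·
    · · · · · · · █ █ · ·
    · · · · · · · · █ · ·
    · · · · · · · · · █ ·
    · · · · · · · · · · ·
T2:
  2·area = 3
  edge (8, 4)→(11, 16): d=(3,12) inclusive
  edge (11, 16)→(7, 1): d=(-4,-15) inclusive
  edge (7, 1)→(8, 4): d=(1,3) inclusive
    (3,0)@(7, 1): e=[3,0,0] → █  [on edge]
    (4,0)@(9, 1): e=[-21,30,-6] → ·
    (3,1)@(7, 3): e=[9,-8,2] → ·
    (4,3)@(9, 7): e=[-3,6,0] → ·  [on edge]
    (5,6)@(11, 13): e=[-9,12,0] → ·  [on edge]
  covered (1 px):
    · · · █ · · · · · · ·
    · · · · · · · · · · ·
    · · · · · · · · · · ·
    · · · · · · · · · · ·
    · · · · · · · · · · ·
    · · · · · · · · · · ·
    · · · · · · · · · · ·
    · · · · · · · · · · ·
T3:
  2·area = 12  (B↔C swapped to make it positive)
  edge (8, 9)→(11, 11): d=(3,2) inclusive
  edge (11, 11)→(5, 11): d=(-6,0) inclusive
  edge (5, 11)→(8, 9): d=(3,-2) inclusive
    (8,1)@(17, 3): e=[-36,48,0] → ·  [on edge]
    (2,3)@(5, 7): e=[0,24,-12] → ·  [on edge]
    (5,3)@(11, 7): e=[-12,24,0] → ·  [on edge]
    (0,5)@(1, 11): e=[20,0,-8] → ·  [on edge]
    (1,5)@(3, 11): e=[16,0,-4] → ·  [on edge]
    (2,5)@(5, 11): e=[12,0,0] → █  [on edge]
    (3,5)@(7, 11): e=[8,0,4] → █  [on edge]
    (4,5)@(9, 11): e=[4,0,8] → █  [on edge]
    (5,5)@(11, 11): e=[0,0,12] → █  [on edge]
    (6,5)@(13, 11): e=[-4,0,16] → ·  [on edge]
    (7,5)@(15, 11): e=[-8,0,20] → ·  [on edge]
    (8,5)@(17, 11): e=[-12,0,24] → ·  [on edge]
    (9,5)@(19, 11): e=[-16,0,28] → ·  [on edge]
    (10,5)@(21, 11): e=[-20,0,32] → ·  [on edge]
    (8,7)@(17, 15): e=[0,-24,36] → ·  [on edge]
  covered (4 px):
    · · · · · · · · · · ·
    · · · · · · · · · · ·
    · · · · · · · · · · ·
    · · · · · · · · · · ·
    · · · · · · · · · · ·
    · · █ █ █ █ · · · · ·
    · · · · · · · · · · ·
    · · · · · · · · · · ·
T4:
  2·area = 36  (B↔C swapped to make it positive)
  edge (18, 8)→(8, 14): d=(-10,6) inclusive
  edge (8, 14)→(2, 14): d=(-6,0) inclusive
  edge (2, 14)→(18, 8): d=(16,-6) inclusive
    (5,5)@(11, 11): e=[12,18,6] → █
    (6,5)@(13, 11): e=[0,18,18] → █  [on edge]
    (7,5)@(15, 11): e=[-12,18,30] → ·
    (2,6)@(5, 13): e=[28,6,2] → █
    (3,6)@(7, 13): e=[16,6,14] → █
    (4,6)@(9, 13): e=[4,6,26] → █
    (5,6)@(11, 13): e=[-8,6,38] → ·
    (6,6)@(13, 13): e=[-20,6,50] → ·
    (2,7)@(5, 15): e=[8,-6,34] → ·
    (3,7)@(7, 15): e=[-4,-6,46] → ·
    (4,7)@(9, 15): e=[-16,-6,58] → ·
  covered (5 px):
    · · · · · · · · · · ·
    · · · · · · · · · · ·
    · · · · · · · · · · ·
    · · · · · · · · · · ·
    · · · · · · · · · · ·
    · · · · · █ █ · · · ·
    · · █ █ █ · · · · · ·
    · · · · · · · · · · ·

Answer: 28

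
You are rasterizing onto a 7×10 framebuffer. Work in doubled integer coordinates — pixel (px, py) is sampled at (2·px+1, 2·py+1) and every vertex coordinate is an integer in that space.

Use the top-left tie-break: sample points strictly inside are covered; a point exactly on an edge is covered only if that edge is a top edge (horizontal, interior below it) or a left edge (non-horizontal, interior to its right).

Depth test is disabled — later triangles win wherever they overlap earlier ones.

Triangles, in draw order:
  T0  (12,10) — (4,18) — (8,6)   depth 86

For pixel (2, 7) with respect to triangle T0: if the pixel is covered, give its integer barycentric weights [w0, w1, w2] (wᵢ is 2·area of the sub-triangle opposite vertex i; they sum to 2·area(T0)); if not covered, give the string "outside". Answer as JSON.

T0:
  2·area = 64
  edge (12, 10)→(4, 18): d=(-8,8) right/bottom  bias=-1
  edge (4, 18)→(8, 6): d=(4,-12) top-left  bias=+0
  edge (8, 6)→(12, 10): d=(4,4) right/bottom  bias=-1
    (1,0)@(3, 1): e=[144,-80,0] → .  [on edge]
    (2,1)@(5, 3): e=[112,-48,0] → .  [on edge]
    (4,1)@(9, 3): e=[80,0,-16] → .  [on edge]
    (3,2)@(7, 5): e=[80,-16,0] → .  [on edge]
    (4,3)@(9, 7): e=[48,16,0] → .  [on edge]
    (3,4)@(7, 9): e=[48,0,16] → X  [on edge]
    (4,4)@(9, 9): e=[32,24,8] → X
    (5,4)@(11, 9): e=[16,48,0] → .  [on edge]
    (6,4)@(13, 9): e=[0,72,-8] → .  [on edge]
    (3,5)@(7, 11): e=[32,8,24] → X
    (5,5)@(11, 11): e=[0,56,8] → .  [on edge]
    (6,5)@(13, 11): e=[-16,80,0] → .  [on edge]
    (4,6)@(9, 13): e=[0,40,24] → .  [on edge]
    (2,7)@(5, 15): e=[16,0,48] → X  [on edge]
    (3,7)@(7, 15): e=[0,24,40] → .  [on edge]
    (2,8)@(5, 17): e=[0,8,56] → .  [on edge]
    (1,9)@(3, 19): e=[0,-8,72] → .  [on edge]
  covered (6 px):
    . . . . . . .
    . . . . . . .
    . . . . . . .
    . . . . . . .
    . . . X X . .
    . . . X X . .
    . . . X . . .
    . . X . . . .
    . . . . . . .
    . . . . . . .

Result: [0,48,16]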